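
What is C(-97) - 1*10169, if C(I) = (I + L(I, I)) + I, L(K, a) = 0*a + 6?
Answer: -10357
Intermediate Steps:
L(K, a) = 6 (L(K, a) = 0 + 6 = 6)
C(I) = 6 + 2*I (C(I) = (I + 6) + I = (6 + I) + I = 6 + 2*I)
C(-97) - 1*10169 = (6 + 2*(-97)) - 1*10169 = (6 - 194) - 10169 = -188 - 10169 = -10357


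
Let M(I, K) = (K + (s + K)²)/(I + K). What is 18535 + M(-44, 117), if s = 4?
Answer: 1367813/73 ≈ 18737.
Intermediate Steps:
M(I, K) = (K + (4 + K)²)/(I + K)
18535 + M(-44, 117) = 18535 + (117 + (4 + 117)²)/(-44 + 117) = 18535 + (117 + 121²)/73 = 18535 + (117 + 14641)/73 = 18535 + (1/73)*14758 = 18535 + 14758/73 = 1367813/73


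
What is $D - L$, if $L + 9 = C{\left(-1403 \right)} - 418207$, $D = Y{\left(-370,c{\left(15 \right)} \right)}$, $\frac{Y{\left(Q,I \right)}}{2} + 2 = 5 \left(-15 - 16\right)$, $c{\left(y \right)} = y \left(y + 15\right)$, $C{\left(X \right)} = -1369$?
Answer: $419271$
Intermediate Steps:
$c{\left(y \right)} = y \left(15 + y\right)$
$Y{\left(Q,I \right)} = -314$ ($Y{\left(Q,I \right)} = -4 + 2 \cdot 5 \left(-15 - 16\right) = -4 + 2 \cdot 5 \left(-31\right) = -4 + 2 \left(-155\right) = -4 - 310 = -314$)
$D = -314$
$L = -419585$ ($L = -9 - 419576 = -419585$)
$D - L = -314 - -419585 = -314 + 419585 = 419271$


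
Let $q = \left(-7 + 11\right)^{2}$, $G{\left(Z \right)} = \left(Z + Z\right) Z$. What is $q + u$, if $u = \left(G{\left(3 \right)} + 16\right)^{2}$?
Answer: $1172$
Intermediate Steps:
$G{\left(Z \right)} = 2 Z^{2}$ ($G{\left(Z \right)} = 2 Z Z = 2 Z^{2}$)
$u = 1156$ ($u = \left(2 \cdot 3^{2} + 16\right)^{2} = \left(2 \cdot 9 + 16\right)^{2} = \left(18 + 16\right)^{2} = 34^{2} = 1156$)
$q = 16$ ($q = 4^{2} = 16$)
$q + u = 16 + 1156 = 1172$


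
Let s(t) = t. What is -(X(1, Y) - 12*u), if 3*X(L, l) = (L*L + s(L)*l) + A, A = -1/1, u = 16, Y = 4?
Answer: 572/3 ≈ 190.67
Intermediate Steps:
A = -1 (A = -1*1 = -1)
X(L, l) = -⅓ + L²/3 + L*l/3 (X(L, l) = ((L*L + L*l) - 1)/3 = ((L² + L*l) - 1)/3 = (-1 + L² + L*l)/3 = -⅓ + L²/3 + L*l/3)
-(X(1, Y) - 12*u) = -((-⅓ + (⅓)*1² + (⅓)*1*4) - 12*16) = -((-⅓ + (⅓)*1 + 4/3) - 192) = -((-⅓ + ⅓ + 4/3) - 192) = -(4/3 - 192) = -1*(-572/3) = 572/3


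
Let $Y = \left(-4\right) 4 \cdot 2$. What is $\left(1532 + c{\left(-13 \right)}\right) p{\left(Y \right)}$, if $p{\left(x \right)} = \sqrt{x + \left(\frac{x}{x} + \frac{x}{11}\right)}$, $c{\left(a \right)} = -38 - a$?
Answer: $137 i \sqrt{4103} \approx 8775.5 i$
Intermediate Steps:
$Y = -32$ ($Y = \left(-16\right) 2 = -32$)
$p{\left(x \right)} = \sqrt{1 + \frac{12 x}{11}}$ ($p{\left(x \right)} = \sqrt{x + \left(1 + x \frac{1}{11}\right)} = \sqrt{x + \left(1 + \frac{x}{11}\right)} = \sqrt{1 + \frac{12 x}{11}}$)
$\left(1532 + c{\left(-13 \right)}\right) p{\left(Y \right)} = \left(1532 - 25\right) \frac{\sqrt{121 + 132 \left(-32\right)}}{11} = \left(1532 + \left(-38 + 13\right)\right) \frac{\sqrt{121 - 4224}}{11} = \left(1532 - 25\right) \frac{\sqrt{-4103}}{11} = 1507 \frac{i \sqrt{4103}}{11} = 137 i \sqrt{4103}$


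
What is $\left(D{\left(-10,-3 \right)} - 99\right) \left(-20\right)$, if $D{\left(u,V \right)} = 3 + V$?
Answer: $1980$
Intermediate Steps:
$\left(D{\left(-10,-3 \right)} - 99\right) \left(-20\right) = \left(\left(3 - 3\right) - 99\right) \left(-20\right) = \left(0 - 99\right) \left(-20\right) = \left(-99\right) \left(-20\right) = 1980$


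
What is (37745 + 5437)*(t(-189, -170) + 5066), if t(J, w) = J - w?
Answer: 217939554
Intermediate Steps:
(37745 + 5437)*(t(-189, -170) + 5066) = (37745 + 5437)*((-189 - 1*(-170)) + 5066) = 43182*((-189 + 170) + 5066) = 43182*(-19 + 5066) = 43182*5047 = 217939554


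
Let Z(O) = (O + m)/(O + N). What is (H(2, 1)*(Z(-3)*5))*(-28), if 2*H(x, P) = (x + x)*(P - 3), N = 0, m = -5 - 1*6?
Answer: 7840/3 ≈ 2613.3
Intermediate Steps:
m = -11 (m = -5 - 6 = -11)
H(x, P) = x*(-3 + P) (H(x, P) = ((x + x)*(P - 3))/2 = ((2*x)*(-3 + P))/2 = (2*x*(-3 + P))/2 = x*(-3 + P))
Z(O) = (-11 + O)/O (Z(O) = (O - 11)/(O + 0) = (-11 + O)/O)
(H(2, 1)*(Z(-3)*5))*(-28) = ((2*(-3 + 1))*(((-11 - 3)/(-3))*5))*(-28) = ((2*(-2))*(-1/3*(-14)*5))*(-28) = -56*5/3*(-28) = -4*70/3*(-28) = -280/3*(-28) = 7840/3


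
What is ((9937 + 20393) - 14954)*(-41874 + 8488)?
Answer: -513343136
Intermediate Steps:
((9937 + 20393) - 14954)*(-41874 + 8488) = (30330 - 14954)*(-33386) = 15376*(-33386) = -513343136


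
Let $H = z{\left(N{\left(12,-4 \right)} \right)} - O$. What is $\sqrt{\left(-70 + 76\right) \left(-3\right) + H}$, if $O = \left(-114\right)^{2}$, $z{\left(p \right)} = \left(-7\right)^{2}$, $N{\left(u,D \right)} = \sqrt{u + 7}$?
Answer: $i \sqrt{12965} \approx 113.86 i$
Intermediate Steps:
$N{\left(u,D \right)} = \sqrt{7 + u}$
$z{\left(p \right)} = 49$
$O = 12996$
$H = -12947$ ($H = 49 - 12996 = -12947$)
$\sqrt{\left(-70 + 76\right) \left(-3\right) + H} = \sqrt{\left(-70 + 76\right) \left(-3\right) - 12947} = \sqrt{6 \left(-3\right) - 12947} = \sqrt{-18 - 12947} = \sqrt{-12965} = i \sqrt{12965}$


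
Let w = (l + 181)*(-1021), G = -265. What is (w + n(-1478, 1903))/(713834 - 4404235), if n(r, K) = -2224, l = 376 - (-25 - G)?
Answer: 325881/3690401 ≈ 0.088305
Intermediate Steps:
l = 136 (l = 376 - (-25 - 1*(-265)) = 376 - (-25 + 265) = 376 - 1*240 = 376 - 240 = 136)
w = -323657 (w = (136 + 181)*(-1021) = 317*(-1021) = -323657)
(w + n(-1478, 1903))/(713834 - 4404235) = (-323657 - 2224)/(713834 - 4404235) = -325881/(-3690401) = -325881*(-1/3690401) = 325881/3690401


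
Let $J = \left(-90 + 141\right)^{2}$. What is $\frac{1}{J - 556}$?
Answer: $\frac{1}{2045} \approx 0.000489$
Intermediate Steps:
$J = 2601$ ($J = 51^{2} = 2601$)
$\frac{1}{J - 556} = \frac{1}{2601 - 556} = \frac{1}{2045}$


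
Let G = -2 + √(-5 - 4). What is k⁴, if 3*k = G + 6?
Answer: -527/81 + 112*I/27 ≈ -6.5062 + 4.1481*I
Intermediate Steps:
G = -2 + 3*I (G = -2 + √(-9) = -2 + 3*I ≈ -2.0 + 3.0*I)
k = 4/3 + I (k = ((-2 + 3*I) + 6)/3 = (4 + 3*I)/3 = 4/3 + I ≈ 1.3333 + 1.0*I)
k⁴ = (4/3 + I)⁴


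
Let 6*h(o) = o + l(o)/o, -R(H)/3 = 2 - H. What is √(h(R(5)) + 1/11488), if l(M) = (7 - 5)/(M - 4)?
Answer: √25179646110/129240 ≈ 1.2278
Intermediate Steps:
l(M) = 2/(-4 + M)
R(H) = -6 + 3*H (R(H) = -3*(2 - H) = -6 + 3*H)
h(o) = o/6 + 1/(3*o*(-4 + o)) (h(o) = (o + (2/(-4 + o))/o)/6 = (o + 2/(o*(-4 + o)))/6 = o/6 + 1/(3*o*(-4 + o)))
√(h(R(5)) + 1/11488) = √((2 + (-6 + 3*5)²*(-4 + (-6 + 3*5)))/(6*(-6 + 3*5)*(-4 + (-6 + 3*5))) + 1/11488) = √((2 + (-6 + 15)²*(-4 + (-6 + 15)))/(6*(-6 + 15)*(-4 + (-6 + 15))) + 1/11488) = √((⅙)*(2 + 9²*(-4 + 9))/(9*(-4 + 9)) + 1/11488) = √((⅙)*(⅑)*(2 + 81*5)/5 + 1/11488) = √((⅙)*(⅑)*(⅕)*(2 + 405) + 1/11488) = √((⅙)*(⅑)*(⅕)*407 + 1/11488) = √(407/270 + 1/11488) = √(2337943/1550880) = √25179646110/129240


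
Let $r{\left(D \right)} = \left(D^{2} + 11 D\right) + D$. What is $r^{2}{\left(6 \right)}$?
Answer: $11664$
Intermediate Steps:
$r{\left(D \right)} = D^{2} + 12 D$
$r^{2}{\left(6 \right)} = \left(6 \left(12 + 6\right)\right)^{2} = \left(6 \cdot 18\right)^{2} = 108^{2} = 11664$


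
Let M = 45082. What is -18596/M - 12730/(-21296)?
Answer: 44468361/240016568 ≈ 0.18527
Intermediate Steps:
-18596/M - 12730/(-21296) = -18596/45082 - 12730/(-21296) = -18596*1/45082 - 12730*(-1/21296) = -9298/22541 + 6365/10648 = 44468361/240016568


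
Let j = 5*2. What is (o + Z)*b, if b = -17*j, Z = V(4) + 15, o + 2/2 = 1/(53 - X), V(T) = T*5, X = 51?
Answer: -5865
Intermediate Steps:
j = 10
V(T) = 5*T
o = -½ (o = -1 + 1/(53 - 1*51) = -1 + 1/(53 - 51) = -1 + 1/2 = -1 + ½ = -½ ≈ -0.50000)
Z = 35 (Z = 5*4 + 15 = 20 + 15 = 35)
b = -170 (b = -17*10 = -170)
(o + Z)*b = (-½ + 35)*(-170) = (69/2)*(-170) = -5865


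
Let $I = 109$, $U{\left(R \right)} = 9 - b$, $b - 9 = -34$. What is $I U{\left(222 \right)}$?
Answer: $3706$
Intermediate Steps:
$b = -25$ ($b = 9 - 34 = -25$)
$U{\left(R \right)} = 34$ ($U{\left(R \right)} = 9 - -25 = 9 + 25 = 34$)
$I U{\left(222 \right)} = 109 \cdot 34 = 3706$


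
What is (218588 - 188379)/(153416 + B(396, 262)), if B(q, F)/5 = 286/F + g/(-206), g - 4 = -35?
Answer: 815220074/4140251771 ≈ 0.19690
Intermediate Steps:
g = -31 (g = 4 - 35 = -31)
B(q, F) = 155/206 + 1430/F (B(q, F) = 5*(286/F - 31/(-206)) = 5*(286/F - 31*(-1/206)) = 5*(286/F + 31/206) = 5*(31/206 + 286/F) = 155/206 + 1430/F)
(218588 - 188379)/(153416 + B(396, 262)) = (218588 - 188379)/(153416 + (155/206 + 1430/262)) = 30209/(153416 + (155/206 + 1430*(1/262))) = 30209/(153416 + (155/206 + 715/131)) = 30209/(153416 + 167595/26986) = 30209/(4140251771/26986) = 30209*(26986/4140251771) = 815220074/4140251771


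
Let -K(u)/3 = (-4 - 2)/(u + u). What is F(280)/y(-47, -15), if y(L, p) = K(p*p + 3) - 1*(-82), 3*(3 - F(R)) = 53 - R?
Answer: 17936/18705 ≈ 0.95889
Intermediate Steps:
K(u) = 9/u (K(u) = -3*(-4 - 2)/(u + u) = -(-18)/(2*u) = -(-18)*1/(2*u) = -(-9)/u = 9/u)
F(R) = -44/3 + R/3 (F(R) = 3 - (53 - R)/3 = 3 + (-53/3 + R/3) = -44/3 + R/3)
y(L, p) = 82 + 9/(3 + p²) (y(L, p) = 9/(p*p + 3) - 1*(-82) = 9/(p² + 3) + 82 = 9/(3 + p²) + 82 = 82 + 9/(3 + p²))
F(280)/y(-47, -15) = (-44/3 + (⅓)*280)/(((255 + 82*(-15)²)/(3 + (-15)²))) = (-44/3 + 280/3)/(((255 + 82*225)/(3 + 225))) = 236/(3*(((255 + 18450)/228))) = 236/(3*(((1/228)*18705))) = 236/(3*(6235/76)) = (236/3)*(76/6235) = 17936/18705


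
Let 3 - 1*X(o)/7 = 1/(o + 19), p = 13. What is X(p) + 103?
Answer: 3961/32 ≈ 123.78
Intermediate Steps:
X(o) = 21 - 7/(19 + o) (X(o) = 21 - 7/(o + 19) = 21 - 7/(19 + o))
X(p) + 103 = 7*(56 + 3*13)/(19 + 13) + 103 = 7*(56 + 39)/32 + 103 = 7*(1/32)*95 + 103 = 665/32 + 103 = 3961/32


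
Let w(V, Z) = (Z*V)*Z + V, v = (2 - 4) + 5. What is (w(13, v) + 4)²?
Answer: 17956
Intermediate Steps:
v = 3 (v = -2 + 5 = 3)
w(V, Z) = V + V*Z² (w(V, Z) = (V*Z)*Z + V = V*Z² + V = V + V*Z²)
(w(13, v) + 4)² = (13*(1 + 3²) + 4)² = (13*(1 + 9) + 4)² = (13*10 + 4)² = (130 + 4)² = 134² = 17956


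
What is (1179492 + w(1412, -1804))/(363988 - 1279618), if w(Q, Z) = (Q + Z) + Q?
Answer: -196752/152605 ≈ -1.2893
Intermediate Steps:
w(Q, Z) = Z + 2*Q
(1179492 + w(1412, -1804))/(363988 - 1279618) = (1179492 + (-1804 + 2*1412))/(363988 - 1279618) = (1179492 + (-1804 + 2824))/(-915630) = (1179492 + 1020)*(-1/915630) = 1180512*(-1/915630) = -196752/152605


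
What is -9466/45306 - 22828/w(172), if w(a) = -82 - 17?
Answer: 57406013/249183 ≈ 230.38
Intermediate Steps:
w(a) = -99
-9466/45306 - 22828/w(172) = -9466/45306 - 22828/(-99) = -9466*1/45306 - 22828*(-1/99) = -4733/22653 + 22828/99 = 57406013/249183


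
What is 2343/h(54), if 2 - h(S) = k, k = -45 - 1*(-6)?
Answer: 2343/41 ≈ 57.146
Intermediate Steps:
k = -39 (k = -45 + 6 = -39)
h(S) = 41 (h(S) = 2 - 1*(-39) = 2 + 39 = 41)
2343/h(54) = 2343/41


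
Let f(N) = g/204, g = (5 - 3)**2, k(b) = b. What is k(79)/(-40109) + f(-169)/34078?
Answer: -137260153/69708559602 ≈ -0.0019691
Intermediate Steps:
g = 4 (g = 2**2 = 4)
f(N) = 1/51 (f(N) = 4/204 = 4*(1/204) = 1/51)
k(79)/(-40109) + f(-169)/34078 = 79/(-40109) + (1/51)/34078 = 79*(-1/40109) + (1/51)*(1/34078) = -79/40109 + 1/1737978 = -137260153/69708559602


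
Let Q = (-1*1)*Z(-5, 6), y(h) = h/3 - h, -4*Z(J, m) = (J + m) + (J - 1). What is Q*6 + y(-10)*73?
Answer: 2875/6 ≈ 479.17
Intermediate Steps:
Z(J, m) = 1/4 - J/2 - m/4 (Z(J, m) = -((J + m) + (J - 1))/4 = -((J + m) + (-1 + J))/4 = -(-1 + m + 2*J)/4 = 1/4 - J/2 - m/4)
y(h) = -2*h/3 (y(h) = h*(1/3) - h = h/3 - h = -2*h/3)
Q = -5/4 (Q = (-1*1)*(1/4 - 1/2*(-5) - 1/4*6) = -(1/4 + 5/2 - 3/2) = -1*5/4 = -5/4 ≈ -1.2500)
Q*6 + y(-10)*73 = -5/4*6 - 2/3*(-10)*73 = -15/2 + (20/3)*73 = -15/2 + 1460/3 = 2875/6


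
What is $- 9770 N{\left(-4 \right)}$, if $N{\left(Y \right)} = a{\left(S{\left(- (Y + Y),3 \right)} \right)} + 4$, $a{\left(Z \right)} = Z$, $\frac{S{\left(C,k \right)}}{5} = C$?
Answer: $-429880$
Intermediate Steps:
$S{\left(C,k \right)} = 5 C$
$N{\left(Y \right)} = 4 - 10 Y$ ($N{\left(Y \right)} = 5 \left(- (Y + Y)\right) + 4 = 5 \left(- 2 Y\right) + 4 = - 10 Y + 4 = 4 - 10 Y$)
$- 9770 N{\left(-4 \right)} = - 9770 \left(4 - -40\right) = - 9770 \left(4 + 40\right) = \left(-9770\right) 44 = -429880$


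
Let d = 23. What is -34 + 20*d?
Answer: 426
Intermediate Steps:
-34 + 20*d = -34 + 20*23 = -34 + 460 = 426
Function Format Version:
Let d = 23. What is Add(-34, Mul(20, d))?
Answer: 426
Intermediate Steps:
Add(-34, Mul(20, d)) = Add(-34, Mul(20, 23)) = Add(-34, 460) = 426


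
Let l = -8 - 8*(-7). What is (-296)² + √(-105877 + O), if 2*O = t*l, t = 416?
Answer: 87616 + 7*I*√1957 ≈ 87616.0 + 309.67*I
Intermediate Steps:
l = 48 (l = -8 + 56 = 48)
O = 9984 (O = (416*48)/2 = (½)*19968 = 9984)
(-296)² + √(-105877 + O) = (-296)² + √(-105877 + 9984) = 87616 + √(-95893) = 87616 + 7*I*√1957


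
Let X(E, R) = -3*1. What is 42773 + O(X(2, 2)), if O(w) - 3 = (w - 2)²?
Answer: 42801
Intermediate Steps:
X(E, R) = -3
O(w) = 3 + (-2 + w)² (O(w) = 3 + (w - 2)² = 3 + (-2 + w)²)
42773 + O(X(2, 2)) = 42773 + (3 + (-2 - 3)²) = 42773 + (3 + (-5)²) = 42773 + (3 + 25) = 42773 + 28 = 42801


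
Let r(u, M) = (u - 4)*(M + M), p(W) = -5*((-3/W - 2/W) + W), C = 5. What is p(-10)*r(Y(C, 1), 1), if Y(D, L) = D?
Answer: 95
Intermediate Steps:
p(W) = -5*W + 25/W (p(W) = -5*(-5/W + W) = -5*(W - 5/W) = -5*W + 25/W)
r(u, M) = 2*M*(-4 + u) (r(u, M) = (-4 + u)*(2*M) = 2*M*(-4 + u))
p(-10)*r(Y(C, 1), 1) = (-5*(-10) + 25/(-10))*(2*1*(-4 + 5)) = (50 + 25*(-⅒))*(2*1*1) = (50 - 5/2)*2 = (95/2)*2 = 95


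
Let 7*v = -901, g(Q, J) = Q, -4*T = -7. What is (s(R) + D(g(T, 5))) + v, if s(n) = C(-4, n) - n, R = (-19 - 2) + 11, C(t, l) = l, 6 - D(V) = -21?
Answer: -712/7 ≈ -101.71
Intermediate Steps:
T = 7/4 (T = -¼*(-7) = 7/4 ≈ 1.7500)
D(V) = 27 (D(V) = 6 - 1*(-21) = 6 + 21 = 27)
v = -901/7 (v = (⅐)*(-901) = -901/7 ≈ -128.71)
R = -10 (R = -21 + 11 = -10)
s(n) = 0 (s(n) = n - n = 0)
(s(R) + D(g(T, 5))) + v = (0 + 27) - 901/7 = 27 - 901/7 = -712/7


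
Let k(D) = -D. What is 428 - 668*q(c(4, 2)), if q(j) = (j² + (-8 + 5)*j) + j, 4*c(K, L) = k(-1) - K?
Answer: -3799/4 ≈ -949.75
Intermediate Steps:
c(K, L) = ¼ - K/4 (c(K, L) = (-1*(-1) - K)/4 = (1 - K)/4 = ¼ - K/4)
q(j) = j² - 2*j (q(j) = (j² - 3*j) + j = j² - 2*j)
428 - 668*q(c(4, 2)) = 428 - 668*(¼ - ¼*4)*(-2 + (¼ - ¼*4)) = 428 - 668*(¼ - 1)*(-2 + (¼ - 1)) = 428 - (-501)*(-2 - ¾) = 428 - (-501)*(-11)/4 = 428 - 668*33/16 = 428 - 5511/4 = -3799/4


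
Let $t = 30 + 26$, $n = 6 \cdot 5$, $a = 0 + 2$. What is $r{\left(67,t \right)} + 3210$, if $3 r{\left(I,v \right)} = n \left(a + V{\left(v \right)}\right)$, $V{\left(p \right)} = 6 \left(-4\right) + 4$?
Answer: $3030$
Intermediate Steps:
$a = 2$
$V{\left(p \right)} = -20$ ($V{\left(p \right)} = -24 + 4 = -20$)
$n = 30$
$t = 56$
$r{\left(I,v \right)} = -180$ ($r{\left(I,v \right)} = \frac{30 \left(2 - 20\right)}{3} = \frac{30 \left(-18\right)}{3} = \frac{1}{3} \left(-540\right) = -180$)
$r{\left(67,t \right)} + 3210 = -180 + 3210 = 3030$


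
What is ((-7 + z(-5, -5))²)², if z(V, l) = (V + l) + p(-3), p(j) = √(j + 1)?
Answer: (17 - I*√2)⁴ ≈ 80057.0 - 27600.0*I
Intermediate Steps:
p(j) = √(1 + j)
z(V, l) = V + l + I*√2 (z(V, l) = (V + l) + √(1 - 3) = (V + l) + √(-2) = (V + l) + I*√2 = V + l + I*√2)
((-7 + z(-5, -5))²)² = ((-7 + (-5 - 5 + I*√2))²)² = ((-7 + (-10 + I*√2))²)² = ((-17 + I*√2)²)² = (-17 + I*√2)⁴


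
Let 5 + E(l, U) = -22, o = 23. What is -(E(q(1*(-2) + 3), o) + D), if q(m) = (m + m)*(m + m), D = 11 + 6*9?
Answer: -38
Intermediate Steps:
D = 65 (D = 11 + 54 = 65)
q(m) = 4*m**2 (q(m) = (2*m)*(2*m) = 4*m**2)
E(l, U) = -27 (E(l, U) = -5 - 22 = -27)
-(E(q(1*(-2) + 3), o) + D) = -(-27 + 65) = -1*38 = -38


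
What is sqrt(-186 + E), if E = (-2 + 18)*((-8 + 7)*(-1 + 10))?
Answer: I*sqrt(330) ≈ 18.166*I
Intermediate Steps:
E = -144 (E = 16*(-1*9) = 16*(-9) = -144)
sqrt(-186 + E) = sqrt(-186 - 144) = sqrt(-330) = I*sqrt(330)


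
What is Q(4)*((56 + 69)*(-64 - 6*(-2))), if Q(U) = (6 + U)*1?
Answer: -65000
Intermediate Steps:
Q(U) = 6 + U
Q(4)*((56 + 69)*(-64 - 6*(-2))) = (6 + 4)*((56 + 69)*(-64 - 6*(-2))) = 10*(125*(-64 + 12)) = 10*(125*(-52)) = 10*(-6500) = -65000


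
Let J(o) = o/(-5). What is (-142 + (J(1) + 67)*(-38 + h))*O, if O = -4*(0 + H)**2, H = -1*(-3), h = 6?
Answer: 410328/5 ≈ 82066.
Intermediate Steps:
H = 3
J(o) = -o/5 (J(o) = o*(-1/5) = -o/5)
O = -36 (O = -4*(0 + 3)**2 = -4*3**2 = -4*9 = -36)
(-142 + (J(1) + 67)*(-38 + h))*O = (-142 + (-1/5*1 + 67)*(-38 + 6))*(-36) = (-142 + (-1/5 + 67)*(-32))*(-36) = (-142 + (334/5)*(-32))*(-36) = (-142 - 10688/5)*(-36) = -11398/5*(-36) = 410328/5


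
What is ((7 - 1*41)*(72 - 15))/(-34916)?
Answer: 969/17458 ≈ 0.055505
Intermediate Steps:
((7 - 1*41)*(72 - 15))/(-34916) = ((7 - 41)*57)*(-1/34916) = -34*57*(-1/34916) = -1938*(-1/34916) = 969/17458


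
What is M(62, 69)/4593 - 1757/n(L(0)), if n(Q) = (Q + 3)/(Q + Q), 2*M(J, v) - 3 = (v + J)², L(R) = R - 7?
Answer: -56472143/9186 ≈ -6147.6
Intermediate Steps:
L(R) = -7 + R
M(J, v) = 3/2 + (J + v)²/2 (M(J, v) = 3/2 + (v + J)²/2 = 3/2 + (J + v)²/2)
n(Q) = (3 + Q)/(2*Q) (n(Q) = (3 + Q)/((2*Q)) = (3 + Q)*(1/(2*Q)) = (3 + Q)/(2*Q))
M(62, 69)/4593 - 1757/n(L(0)) = (3/2 + (62 + 69)²/2)/4593 - 1757*2*(-7 + 0)/(3 + (-7 + 0)) = (3/2 + (½)*131²)*(1/4593) - 1757*(-14/(3 - 7)) = (3/2 + (½)*17161)*(1/4593) - 1757/((½)*(-⅐)*(-4)) = (3/2 + 17161/2)*(1/4593) - 1757/2/7 = 8582*(1/4593) - 1757*7/2 = 8582/4593 - 12299/2 = -56472143/9186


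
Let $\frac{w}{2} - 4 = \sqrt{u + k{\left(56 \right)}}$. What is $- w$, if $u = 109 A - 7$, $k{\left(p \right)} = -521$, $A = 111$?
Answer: $-8 - 2 \sqrt{11571} \approx -223.14$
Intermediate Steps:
$u = 12092$ ($u = 109 \cdot 111 - 7 = 12099 - 7 = 12092$)
$w = 8 + 2 \sqrt{11571}$ ($w = 8 + 2 \sqrt{12092 - 521} = 8 + 2 \sqrt{11571} \approx 223.14$)
$- w = - (8 + 2 \sqrt{11571}) = -8 - 2 \sqrt{11571}$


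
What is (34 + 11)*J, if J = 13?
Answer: 585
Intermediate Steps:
(34 + 11)*J = (34 + 11)*13 = 45*13 = 585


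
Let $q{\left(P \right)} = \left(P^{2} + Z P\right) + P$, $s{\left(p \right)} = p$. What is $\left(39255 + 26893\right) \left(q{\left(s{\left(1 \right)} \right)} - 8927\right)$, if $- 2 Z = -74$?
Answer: $-587923424$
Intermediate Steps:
$Z = 37$ ($Z = \left(- \frac{1}{2}\right) \left(-74\right) = 37$)
$q{\left(P \right)} = P^{2} + 38 P$ ($q{\left(P \right)} = \left(P^{2} + 37 P\right) + P = P^{2} + 38 P$)
$\left(39255 + 26893\right) \left(q{\left(s{\left(1 \right)} \right)} - 8927\right) = \left(39255 + 26893\right) \left(1 \left(38 + 1\right) - 8927\right) = 66148 \left(1 \cdot 39 - 8927\right) = 66148 \left(39 - 8927\right) = 66148 \left(-8888\right) = -587923424$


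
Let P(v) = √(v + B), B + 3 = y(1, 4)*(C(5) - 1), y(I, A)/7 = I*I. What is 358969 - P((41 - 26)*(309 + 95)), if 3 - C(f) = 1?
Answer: 358969 - 4*√379 ≈ 3.5889e+5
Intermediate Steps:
y(I, A) = 7*I² (y(I, A) = 7*(I*I) = 7*I²)
C(f) = 2 (C(f) = 3 - 1*1 = 3 - 1 = 2)
B = 4 (B = -3 + (7*1²)*(2 - 1) = -3 + (7*1)*1 = -3 + 7*1 = -3 + 7 = 4)
P(v) = √(4 + v) (P(v) = √(v + 4) = √(4 + v))
358969 - P((41 - 26)*(309 + 95)) = 358969 - √(4 + (41 - 26)*(309 + 95)) = 358969 - √(4 + 15*404) = 358969 - √(4 + 6060) = 358969 - √6064 = 358969 - 4*√379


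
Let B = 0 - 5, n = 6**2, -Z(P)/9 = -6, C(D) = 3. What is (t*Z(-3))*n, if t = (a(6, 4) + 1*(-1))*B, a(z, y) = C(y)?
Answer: -19440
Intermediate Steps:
Z(P) = 54 (Z(P) = -9*(-6) = 54)
a(z, y) = 3
n = 36
B = -5
t = -10 (t = (3 + 1*(-1))*(-5) = (3 - 1)*(-5) = 2*(-5) = -10)
(t*Z(-3))*n = -10*54*36 = -540*36 = -19440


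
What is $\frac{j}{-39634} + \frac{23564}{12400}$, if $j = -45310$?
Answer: $\frac{186972447}{61432700} \approx 3.0435$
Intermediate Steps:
$\frac{j}{-39634} + \frac{23564}{12400} = - \frac{45310}{-39634} + \frac{23564}{12400} = \left(-45310\right) \left(- \frac{1}{39634}\right) + 23564 \cdot \frac{1}{12400} = \frac{22655}{19817} + \frac{5891}{3100} = \frac{186972447}{61432700}$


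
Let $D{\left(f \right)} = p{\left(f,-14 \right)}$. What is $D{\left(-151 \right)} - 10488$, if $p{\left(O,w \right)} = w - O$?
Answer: $-10351$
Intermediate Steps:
$D{\left(f \right)} = -14 - f$
$D{\left(-151 \right)} - 10488 = \left(-14 - -151\right) - 10488 = \left(-14 + 151\right) - 10488 = 137 - 10488 = -10351$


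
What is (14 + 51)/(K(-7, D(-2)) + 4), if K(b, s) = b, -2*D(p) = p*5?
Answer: -65/3 ≈ -21.667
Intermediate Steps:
D(p) = -5*p/2 (D(p) = -p*5/2 = -5*p/2)
(14 + 51)/(K(-7, D(-2)) + 4) = (14 + 51)/(-7 + 4) = 65/(-3) = -⅓*65 = -65/3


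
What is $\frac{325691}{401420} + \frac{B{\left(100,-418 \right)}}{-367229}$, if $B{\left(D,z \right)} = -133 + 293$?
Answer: $\frac{119538953039}{147413065180} \approx 0.81091$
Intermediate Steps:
$B{\left(D,z \right)} = 160$
$\frac{325691}{401420} + \frac{B{\left(100,-418 \right)}}{-367229} = \frac{325691}{401420} + \frac{160}{-367229} = 325691 \cdot \frac{1}{401420} + 160 \left(- \frac{1}{367229}\right) = \frac{325691}{401420} - \frac{160}{367229} = \frac{119538953039}{147413065180}$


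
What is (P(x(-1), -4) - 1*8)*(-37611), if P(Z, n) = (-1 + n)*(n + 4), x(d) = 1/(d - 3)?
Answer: 300888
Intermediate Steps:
x(d) = 1/(-3 + d)
P(Z, n) = (-1 + n)*(4 + n)
(P(x(-1), -4) - 1*8)*(-37611) = ((-4 + (-4)**2 + 3*(-4)) - 1*8)*(-37611) = ((-4 + 16 - 12) - 8)*(-37611) = (0 - 8)*(-37611) = -8*(-37611) = 300888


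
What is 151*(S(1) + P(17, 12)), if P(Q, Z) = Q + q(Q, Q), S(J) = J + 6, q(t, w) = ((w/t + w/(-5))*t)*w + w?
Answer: -492713/5 ≈ -98543.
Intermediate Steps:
q(t, w) = w + t*w*(-w/5 + w/t) (q(t, w) = ((w/t + w*(-⅕))*t)*w + w = ((w/t - w/5)*t)*w + w = ((-w/5 + w/t)*t)*w + w = (t*(-w/5 + w/t))*w + w = t*w*(-w/5 + w/t) + w = w + t*w*(-w/5 + w/t))
S(J) = 6 + J
P(Q, Z) = Q + Q*(5 - Q² + 5*Q)/5 (P(Q, Z) = Q + Q*(5 + 5*Q - Q*Q)/5 = Q + Q*(5 + 5*Q - Q²)/5 = Q + Q*(5 - Q² + 5*Q)/5)
151*(S(1) + P(17, 12)) = 151*((6 + 1) + (⅕)*17*(10 - 1*17² + 5*17)) = 151*(7 + (⅕)*17*(10 - 1*289 + 85)) = 151*(7 + (⅕)*17*(10 - 289 + 85)) = 151*(7 + (⅕)*17*(-194)) = 151*(7 - 3298/5) = 151*(-3263/5) = -492713/5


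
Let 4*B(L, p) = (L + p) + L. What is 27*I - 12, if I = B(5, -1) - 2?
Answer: -21/4 ≈ -5.2500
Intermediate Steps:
B(L, p) = L/2 + p/4 (B(L, p) = ((L + p) + L)/4 = (p + 2*L)/4 = L/2 + p/4)
I = 1/4 (I = ((1/2)*5 + (1/4)*(-1)) - 2 = (5/2 - 1/4) - 2 = 9/4 - 2 = 1/4 ≈ 0.25000)
27*I - 12 = 27*(1/4) - 12 = 27/4 - 12 = -21/4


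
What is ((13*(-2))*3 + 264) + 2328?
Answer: 2514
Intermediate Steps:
((13*(-2))*3 + 264) + 2328 = (-26*3 + 264) + 2328 = (-78 + 264) + 2328 = 186 + 2328 = 2514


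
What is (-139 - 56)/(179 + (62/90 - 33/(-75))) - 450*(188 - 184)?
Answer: -72996075/40529 ≈ -1801.1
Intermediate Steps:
(-139 - 56)/(179 + (62/90 - 33/(-75))) - 450*(188 - 184) = -195/(179 + (62*(1/90) - 33*(-1/75))) - 450*4 = -195/(179 + (31/45 + 11/25)) - 1800 = -195/(179 + 254/225) - 1800 = -195/40529/225 - 1800 = -195*225/40529 - 1800 = -43875/40529 - 1800 = -72996075/40529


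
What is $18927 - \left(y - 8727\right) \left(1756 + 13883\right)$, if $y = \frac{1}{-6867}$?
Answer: $\frac{312449603933}{2289} \approx 1.365 \cdot 10^{8}$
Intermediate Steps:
$y = - \frac{1}{6867} \approx -0.00014562$
$18927 - \left(y - 8727\right) \left(1756 + 13883\right) = 18927 - \left(- \frac{1}{6867} - 8727\right) \left(1756 + 13883\right) = 18927 - \left(- \frac{59928310}{6867}\right) 15639 = 18927 - - \frac{312406280030}{2289} = 18927 + \frac{312406280030}{2289} = \frac{312449603933}{2289}$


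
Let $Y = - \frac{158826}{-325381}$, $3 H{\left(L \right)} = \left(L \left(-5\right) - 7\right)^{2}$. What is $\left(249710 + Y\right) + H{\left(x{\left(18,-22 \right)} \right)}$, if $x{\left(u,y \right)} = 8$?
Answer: $\frac{244471911637}{976143} \approx 2.5045 \cdot 10^{5}$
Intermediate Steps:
$H{\left(L \right)} = \frac{\left(-7 - 5 L\right)^{2}}{3}$ ($H{\left(L \right)} = \frac{\left(L \left(-5\right) - 7\right)^{2}}{3} = \frac{\left(- 5 L - 7\right)^{2}}{3} = \frac{\left(-7 - 5 L\right)^{2}}{3}$)
$Y = \frac{158826}{325381}$ ($Y = \left(-158826\right) \left(- \frac{1}{325381}\right) = \frac{158826}{325381} \approx 0.48812$)
$\left(249710 + Y\right) + H{\left(x{\left(18,-22 \right)} \right)} = \left(249710 + \frac{158826}{325381}\right) + \frac{\left(7 + 5 \cdot 8\right)^{2}}{3} = \frac{81251048336}{325381} + \frac{\left(7 + 40\right)^{2}}{3} = \frac{81251048336}{325381} + \frac{47^{2}}{3} = \frac{81251048336}{325381} + \frac{1}{3} \cdot 2209 = \frac{81251048336}{325381} + \frac{2209}{3} = \frac{244471911637}{976143}$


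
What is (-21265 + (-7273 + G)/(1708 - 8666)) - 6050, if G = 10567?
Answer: -95030532/3479 ≈ -27315.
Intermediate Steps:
(-21265 + (-7273 + G)/(1708 - 8666)) - 6050 = (-21265 + (-7273 + 10567)/(1708 - 8666)) - 6050 = (-21265 + 3294/(-6958)) - 6050 = (-21265 + 3294*(-1/6958)) - 6050 = (-21265 - 1647/3479) - 6050 = -73982582/3479 - 6050 = -95030532/3479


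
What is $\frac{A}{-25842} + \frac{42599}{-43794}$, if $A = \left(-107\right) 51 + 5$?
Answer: $- \frac{143679745}{188620758} \approx -0.76174$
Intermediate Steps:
$A = -5452$ ($A = -5457 + 5 = -5452$)
$\frac{A}{-25842} + \frac{42599}{-43794} = - \frac{5452}{-25842} + \frac{42599}{-43794} = \left(-5452\right) \left(- \frac{1}{25842}\right) + 42599 \left(- \frac{1}{43794}\right) = \frac{2726}{12921} - \frac{42599}{43794} = - \frac{143679745}{188620758}$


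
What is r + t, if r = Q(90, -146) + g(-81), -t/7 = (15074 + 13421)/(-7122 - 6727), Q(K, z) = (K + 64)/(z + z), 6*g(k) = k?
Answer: 379569/1010977 ≈ 0.37545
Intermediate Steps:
g(k) = k/6
Q(K, z) = (64 + K)/(2*z) (Q(K, z) = (64 + K)/((2*z)) = (64 + K)*(1/(2*z)) = (64 + K)/(2*z))
t = 199465/13849 (t = -7*(15074 + 13421)/(-7122 - 6727) = -199465/(-13849) = -199465*(-1)/13849 = -7*(-28495/13849) = 199465/13849 ≈ 14.403)
r = -1024/73 (r = (½)*(64 + 90)/(-146) + (⅙)*(-81) = (½)*(-1/146)*154 - 27/2 = -77/146 - 27/2 = -1024/73 ≈ -14.027)
r + t = -1024/73 + 199465/13849 = 379569/1010977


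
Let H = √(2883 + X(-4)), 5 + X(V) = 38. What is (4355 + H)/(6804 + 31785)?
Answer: 4409/38589 ≈ 0.11426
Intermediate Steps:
X(V) = 33 (X(V) = -5 + 38 = 33)
H = 54 (H = √(2883 + 33) = √2916 = 54)
(4355 + H)/(6804 + 31785) = (4355 + 54)/(6804 + 31785) = 4409/38589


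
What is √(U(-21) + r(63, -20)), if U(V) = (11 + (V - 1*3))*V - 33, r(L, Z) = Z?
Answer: 2*√55 ≈ 14.832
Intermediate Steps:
U(V) = -33 + V*(8 + V) (U(V) = (11 + (V - 3))*V - 33 = (11 + (-3 + V))*V - 33 = (8 + V)*V - 33 = V*(8 + V) - 33 = -33 + V*(8 + V))
√(U(-21) + r(63, -20)) = √((-33 + (-21)² + 8*(-21)) - 20) = √((-33 + 441 - 168) - 20) = √(240 - 20) = √220 = 2*√55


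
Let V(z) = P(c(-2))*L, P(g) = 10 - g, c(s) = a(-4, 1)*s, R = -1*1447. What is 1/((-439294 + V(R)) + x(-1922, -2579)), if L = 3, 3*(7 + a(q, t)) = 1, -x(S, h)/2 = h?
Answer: -1/434146 ≈ -2.3034e-6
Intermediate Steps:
R = -1447
x(S, h) = -2*h
a(q, t) = -20/3 (a(q, t) = -7 + (⅓)*1 = -7 + ⅓ = -20/3)
c(s) = -20*s/3
V(z) = -10 (V(z) = (10 - (-20)*(-2)/3)*3 = (10 - 1*40/3)*3 = (10 - 40/3)*3 = -10/3*3 = -10)
1/((-439294 + V(R)) + x(-1922, -2579)) = 1/((-439294 - 10) - 2*(-2579)) = 1/(-439304 + 5158) = 1/(-434146) = -1/434146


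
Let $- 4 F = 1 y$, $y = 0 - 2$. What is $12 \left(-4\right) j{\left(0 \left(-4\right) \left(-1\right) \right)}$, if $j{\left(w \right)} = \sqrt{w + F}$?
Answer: $- 24 \sqrt{2} \approx -33.941$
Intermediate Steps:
$y = -2$
$F = \frac{1}{2}$ ($F = - \frac{1 \left(-2\right)}{4} = \left(- \frac{1}{4}\right) \left(-2\right) = \frac{1}{2} \approx 0.5$)
$j{\left(w \right)} = \sqrt{\frac{1}{2} + w}$ ($j{\left(w \right)} = \sqrt{w + \frac{1}{2}} = \sqrt{\frac{1}{2} + w}$)
$12 \left(-4\right) j{\left(0 \left(-4\right) \left(-1\right) \right)} = 12 \left(-4\right) \frac{\sqrt{2 + 4 \cdot 0 \left(-4\right) \left(-1\right)}}{2} = - 48 \frac{\sqrt{2 + 4 \cdot 0 \left(-1\right)}}{2} = - 48 \frac{\sqrt{2 + 4 \cdot 0}}{2} = - 48 \frac{\sqrt{2 + 0}}{2} = - 48 \frac{\sqrt{2}}{2} = - 24 \sqrt{2}$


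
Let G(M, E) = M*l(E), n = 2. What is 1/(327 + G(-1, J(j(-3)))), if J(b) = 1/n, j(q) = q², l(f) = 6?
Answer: 1/321 ≈ 0.0031153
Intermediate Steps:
J(b) = ½ (J(b) = 1/2 = ½)
G(M, E) = 6*M (G(M, E) = M*6 = 6*M)
1/(327 + G(-1, J(j(-3)))) = 1/(327 + 6*(-1)) = 1/(327 - 6) = 1/321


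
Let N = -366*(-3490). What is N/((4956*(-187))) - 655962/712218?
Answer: -21078774372/9167551393 ≈ -2.2993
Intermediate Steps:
N = 1277340
N/((4956*(-187))) - 655962/712218 = 1277340/((4956*(-187))) - 655962/712218 = 1277340/(-926772) - 655962*1/712218 = 1277340*(-1/926772) - 109327/118703 = -106445/77231 - 109327/118703 = -21078774372/9167551393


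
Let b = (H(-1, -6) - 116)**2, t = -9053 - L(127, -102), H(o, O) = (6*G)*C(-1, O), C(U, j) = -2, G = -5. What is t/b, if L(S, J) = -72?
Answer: -1283/448 ≈ -2.8638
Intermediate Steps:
H(o, O) = 60 (H(o, O) = (6*(-5))*(-2) = -30*(-2) = 60)
t = -8981 (t = -9053 - 1*(-72) = -9053 + 72 = -8981)
b = 3136 (b = (60 - 116)**2 = (-56)**2 = 3136)
t/b = -8981/3136 = -8981*1/3136 = -1283/448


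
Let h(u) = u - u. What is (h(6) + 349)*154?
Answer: 53746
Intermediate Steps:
h(u) = 0
(h(6) + 349)*154 = (0 + 349)*154 = 349*154 = 53746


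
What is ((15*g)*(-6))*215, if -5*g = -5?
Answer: -19350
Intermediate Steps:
g = 1 (g = -⅕*(-5) = 1)
((15*g)*(-6))*215 = ((15*1)*(-6))*215 = (15*(-6))*215 = -90*215 = -19350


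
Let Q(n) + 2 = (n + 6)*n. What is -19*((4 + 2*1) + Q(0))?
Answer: -76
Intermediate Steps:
Q(n) = -2 + n*(6 + n) (Q(n) = -2 + (n + 6)*n = -2 + (6 + n)*n = -2 + n*(6 + n))
-19*((4 + 2*1) + Q(0)) = -19*((4 + 2*1) + (-2 + 0² + 6*0)) = -19*((4 + 2) + (-2 + 0 + 0)) = -19*(6 - 2) = -19*4 = -76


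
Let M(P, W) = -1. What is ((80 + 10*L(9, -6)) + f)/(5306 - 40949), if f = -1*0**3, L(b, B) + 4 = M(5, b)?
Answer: -10/11881 ≈ -0.00084168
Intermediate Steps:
L(b, B) = -5 (L(b, B) = -4 - 1 = -5)
f = 0 (f = -1*0 = 0)
((80 + 10*L(9, -6)) + f)/(5306 - 40949) = ((80 + 10*(-5)) + 0)/(5306 - 40949) = ((80 - 50) + 0)/(-35643) = (30 + 0)*(-1/35643) = 30*(-1/35643) = -10/11881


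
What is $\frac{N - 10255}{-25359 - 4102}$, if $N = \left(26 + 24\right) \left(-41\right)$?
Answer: $\frac{12305}{29461} \approx 0.41767$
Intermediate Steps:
$N = -2050$ ($N = 50 \left(-41\right) = -2050$)
$\frac{N - 10255}{-25359 - 4102} = \frac{-2050 - 10255}{-25359 - 4102} = - \frac{12305}{-29461} = \left(-12305\right) \left(- \frac{1}{29461}\right) = \frac{12305}{29461}$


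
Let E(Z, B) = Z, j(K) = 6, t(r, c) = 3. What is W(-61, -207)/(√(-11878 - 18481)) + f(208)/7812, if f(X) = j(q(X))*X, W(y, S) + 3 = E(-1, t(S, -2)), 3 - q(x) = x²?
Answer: 104/651 + 4*I*√30359/30359 ≈ 0.15975 + 0.022957*I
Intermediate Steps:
q(x) = 3 - x²
W(y, S) = -4 (W(y, S) = -3 - 1 = -4)
f(X) = 6*X
W(-61, -207)/(√(-11878 - 18481)) + f(208)/7812 = -4/√(-11878 - 18481) + (6*208)/7812 = -4*(-I*√30359/30359) + 1248*(1/7812) = -4*(-I*√30359/30359) + 104/651 = -(-4)*I*√30359/30359 + 104/651 = 4*I*√30359/30359 + 104/651 = 104/651 + 4*I*√30359/30359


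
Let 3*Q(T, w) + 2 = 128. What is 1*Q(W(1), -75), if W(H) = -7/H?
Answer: 42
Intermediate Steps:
Q(T, w) = 42 (Q(T, w) = -2/3 + (1/3)*128 = -2/3 + 128/3 = 42)
1*Q(W(1), -75) = 1*42 = 42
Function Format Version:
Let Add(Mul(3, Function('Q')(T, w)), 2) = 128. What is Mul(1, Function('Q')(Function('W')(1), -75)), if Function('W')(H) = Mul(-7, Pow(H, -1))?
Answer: 42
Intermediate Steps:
Function('Q')(T, w) = 42 (Function('Q')(T, w) = Add(Rational(-2, 3), Mul(Rational(1, 3), 128)) = Add(Rational(-2, 3), Rational(128, 3)) = 42)
Mul(1, Function('Q')(Function('W')(1), -75)) = Mul(1, 42) = 42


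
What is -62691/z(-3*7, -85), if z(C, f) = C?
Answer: 20897/7 ≈ 2985.3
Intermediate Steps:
-62691/z(-3*7, -85) = -62691/((-3*7)) = -62691/(-21) = -62691*(-1/21) = 20897/7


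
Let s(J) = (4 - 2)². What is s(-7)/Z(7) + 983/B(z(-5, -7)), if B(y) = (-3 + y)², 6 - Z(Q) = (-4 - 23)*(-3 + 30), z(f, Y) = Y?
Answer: 144581/14700 ≈ 9.8354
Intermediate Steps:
s(J) = 4 (s(J) = 2² = 4)
Z(Q) = 735 (Z(Q) = 6 - (-4 - 23)*(-3 + 30) = 6 - (-27)*27 = 6 - 1*(-729) = 6 + 729 = 735)
s(-7)/Z(7) + 983/B(z(-5, -7)) = 4/735 + 983/((-3 - 7)²) = 4*(1/735) + 983/((-10)²) = 4/735 + 983/100 = 144581/14700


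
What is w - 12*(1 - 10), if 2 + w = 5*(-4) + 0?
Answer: 86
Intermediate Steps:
w = -22 (w = -2 + (5*(-4) + 0) = -2 + (-20 + 0) = -2 - 20 = -22)
w - 12*(1 - 10) = -22 - 12*(1 - 10) = -22 - 12*(-9) = -22 - 1*(-108) = -22 + 108 = 86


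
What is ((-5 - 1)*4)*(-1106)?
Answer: 26544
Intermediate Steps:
((-5 - 1)*4)*(-1106) = -6*4*(-1106) = -24*(-1106) = 26544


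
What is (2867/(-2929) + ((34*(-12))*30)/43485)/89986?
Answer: -10701497/764086513606 ≈ -1.4006e-5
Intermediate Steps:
(2867/(-2929) + ((34*(-12))*30)/43485)/89986 = (2867*(-1/2929) - 408*30*(1/43485))*(1/89986) = (-2867/2929 - 12240*1/43485)*(1/89986) = (-2867/2929 - 816/2899)*(1/89986) = -10701497/8491171*1/89986 = -10701497/764086513606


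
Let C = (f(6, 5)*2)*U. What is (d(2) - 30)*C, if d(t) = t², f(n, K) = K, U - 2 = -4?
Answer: 520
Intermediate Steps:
U = -2 (U = 2 - 4 = -2)
C = -20 (C = (5*2)*(-2) = 10*(-2) = -20)
(d(2) - 30)*C = (2² - 30)*(-20) = (4 - 30)*(-20) = -26*(-20) = 520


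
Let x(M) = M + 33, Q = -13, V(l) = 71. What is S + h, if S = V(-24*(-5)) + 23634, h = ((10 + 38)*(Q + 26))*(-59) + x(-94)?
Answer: -13172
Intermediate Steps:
x(M) = 33 + M
h = -36877 (h = ((10 + 38)*(-13 + 26))*(-59) + (33 - 94) = (48*13)*(-59) - 61 = 624*(-59) - 61 = -36816 - 61 = -36877)
S = 23705 (S = 71 + 23634 = 23705)
S + h = 23705 - 36877 = -13172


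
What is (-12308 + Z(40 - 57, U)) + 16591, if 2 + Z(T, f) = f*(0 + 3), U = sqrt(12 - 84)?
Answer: 4281 + 18*I*sqrt(2) ≈ 4281.0 + 25.456*I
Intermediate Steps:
U = 6*I*sqrt(2) (U = sqrt(-72) = 6*I*sqrt(2) ≈ 8.4853*I)
Z(T, f) = -2 + 3*f (Z(T, f) = -2 + f*(0 + 3) = -2 + f*3 = -2 + 3*f)
(-12308 + Z(40 - 57, U)) + 16591 = (-12308 + (-2 + 3*(6*I*sqrt(2)))) + 16591 = (-12308 + (-2 + 18*I*sqrt(2))) + 16591 = (-12310 + 18*I*sqrt(2)) + 16591 = 4281 + 18*I*sqrt(2)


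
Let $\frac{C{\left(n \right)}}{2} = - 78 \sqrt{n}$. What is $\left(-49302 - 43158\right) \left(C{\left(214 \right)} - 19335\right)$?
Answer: $1787714100 + 14423760 \sqrt{214} \approx 1.9987 \cdot 10^{9}$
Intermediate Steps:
$C{\left(n \right)} = - 156 \sqrt{n}$ ($C{\left(n \right)} = 2 \left(- 78 \sqrt{n}\right) = - 156 \sqrt{n}$)
$\left(-49302 - 43158\right) \left(C{\left(214 \right)} - 19335\right) = \left(-49302 - 43158\right) \left(- 156 \sqrt{214} - 19335\right) = - 92460 \left(-19335 - 156 \sqrt{214}\right) = 1787714100 + 14423760 \sqrt{214}$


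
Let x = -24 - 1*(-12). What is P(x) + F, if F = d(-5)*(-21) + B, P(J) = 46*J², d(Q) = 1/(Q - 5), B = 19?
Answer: 66451/10 ≈ 6645.1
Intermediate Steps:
x = -12 (x = -24 + 12 = -12)
d(Q) = 1/(-5 + Q)
F = 211/10 (F = -21/(-5 - 5) + 19 = -21/(-10) + 19 = -⅒*(-21) + 19 = 21/10 + 19 = 211/10 ≈ 21.100)
P(x) + F = 46*(-12)² + 211/10 = 46*144 + 211/10 = 6624 + 211/10 = 66451/10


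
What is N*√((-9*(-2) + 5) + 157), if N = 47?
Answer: 282*√5 ≈ 630.57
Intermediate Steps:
N*√((-9*(-2) + 5) + 157) = 47*√((-9*(-2) + 5) + 157) = 47*√((18 + 5) + 157) = 47*√(23 + 157) = 47*√180 = 47*(6*√5) = 282*√5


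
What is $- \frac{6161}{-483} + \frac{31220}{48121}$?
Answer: $\frac{311552741}{23242443} \approx 13.404$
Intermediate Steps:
$- \frac{6161}{-483} + \frac{31220}{48121} = \left(-6161\right) \left(- \frac{1}{483}\right) + 31220 \cdot \frac{1}{48121} = \frac{6161}{483} + \frac{31220}{48121} = \frac{311552741}{23242443}$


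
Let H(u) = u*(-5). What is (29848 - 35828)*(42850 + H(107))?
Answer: -253043700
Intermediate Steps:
H(u) = -5*u
(29848 - 35828)*(42850 + H(107)) = (29848 - 35828)*(42850 - 5*107) = -5980*(42850 - 535) = -5980*42315 = -253043700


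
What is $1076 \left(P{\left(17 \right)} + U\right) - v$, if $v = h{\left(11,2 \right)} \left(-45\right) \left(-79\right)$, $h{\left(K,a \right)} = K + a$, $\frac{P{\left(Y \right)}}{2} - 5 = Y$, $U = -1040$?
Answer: $-1117911$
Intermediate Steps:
$P{\left(Y \right)} = 10 + 2 Y$
$v = 46215$ ($v = \left(11 + 2\right) \left(-45\right) \left(-79\right) = 13 \left(-45\right) \left(-79\right) = \left(-585\right) \left(-79\right) = 46215$)
$1076 \left(P{\left(17 \right)} + U\right) - v = 1076 \left(\left(10 + 2 \cdot 17\right) - 1040\right) - 46215 = 1076 \left(\left(10 + 34\right) - 1040\right) - 46215 = 1076 \left(44 - 1040\right) - 46215 = 1076 \left(-996\right) - 46215 = -1071696 - 46215 = -1117911$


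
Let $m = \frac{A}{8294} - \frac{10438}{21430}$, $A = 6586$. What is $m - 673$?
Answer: $- \frac{29891184363}{44435105} \approx -672.69$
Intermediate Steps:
$m = \frac{13641302}{44435105}$ ($m = \frac{6586}{8294} - \frac{10438}{21430} = 6586 \cdot \frac{1}{8294} - \frac{5219}{10715} = \frac{3293}{4147} - \frac{5219}{10715} = \frac{13641302}{44435105} \approx 0.30699$)
$m - 673 = \frac{13641302}{44435105} - 673 = - \frac{29891184363}{44435105}$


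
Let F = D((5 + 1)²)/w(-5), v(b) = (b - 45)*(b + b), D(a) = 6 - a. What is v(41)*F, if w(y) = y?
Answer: -1968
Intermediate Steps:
v(b) = 2*b*(-45 + b) (v(b) = (-45 + b)*(2*b) = 2*b*(-45 + b))
F = 6 (F = (6 - (5 + 1)²)/(-5) = (6 - 1*6²)*(-⅕) = (6 - 1*36)*(-⅕) = (6 - 36)*(-⅕) = -30*(-⅕) = 6)
v(41)*F = (2*41*(-45 + 41))*6 = (2*41*(-4))*6 = -328*6 = -1968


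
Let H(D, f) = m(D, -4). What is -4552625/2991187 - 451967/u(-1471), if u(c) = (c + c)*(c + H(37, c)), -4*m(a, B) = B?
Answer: -21040837257329/12936106066380 ≈ -1.6265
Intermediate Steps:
m(a, B) = -B/4
H(D, f) = 1 (H(D, f) = -¼*(-4) = 1)
u(c) = 2*c*(1 + c) (u(c) = (c + c)*(c + 1) = (2*c)*(1 + c) = 2*c*(1 + c))
-4552625/2991187 - 451967/u(-1471) = -4552625/2991187 - 451967*(-1/(2942*(1 - 1471))) = -4552625*1/2991187 - 451967/(2*(-1471)*(-1470)) = -4552625/2991187 - 451967/4324740 = -21040837257329/12936106066380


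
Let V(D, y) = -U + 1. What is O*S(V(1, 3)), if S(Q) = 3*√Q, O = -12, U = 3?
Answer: -36*I*√2 ≈ -50.912*I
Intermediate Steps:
V(D, y) = -2 (V(D, y) = -1*3 + 1 = -3 + 1 = -2)
O*S(V(1, 3)) = -36*√(-2) = -36*I*√2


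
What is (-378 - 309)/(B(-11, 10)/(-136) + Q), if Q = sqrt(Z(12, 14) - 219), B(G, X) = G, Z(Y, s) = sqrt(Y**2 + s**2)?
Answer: -687/(11/136 + I*sqrt(219 - 2*sqrt(85))) ≈ -0.27704 + 48.509*I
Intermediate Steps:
Q = sqrt(-219 + 2*sqrt(85)) (Q = sqrt(sqrt(12**2 + 14**2) - 219) = sqrt(sqrt(144 + 196) - 219) = sqrt(sqrt(340) - 219) = sqrt(2*sqrt(85) - 219) = sqrt(-219 + 2*sqrt(85)) ≈ 14.162*I)
(-378 - 309)/(B(-11, 10)/(-136) + Q) = (-378 - 309)/(-11/(-136) + sqrt(-219 + 2*sqrt(85))) = -687/(-11*(-1/136) + sqrt(-219 + 2*sqrt(85))) = -687/(11/136 + sqrt(-219 + 2*sqrt(85)))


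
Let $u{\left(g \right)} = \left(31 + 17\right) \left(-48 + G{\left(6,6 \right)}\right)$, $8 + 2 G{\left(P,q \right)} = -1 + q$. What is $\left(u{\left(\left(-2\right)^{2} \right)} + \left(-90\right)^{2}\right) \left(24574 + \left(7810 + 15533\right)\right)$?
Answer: $274276908$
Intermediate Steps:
$G{\left(P,q \right)} = - \frac{9}{2} + \frac{q}{2}$ ($G{\left(P,q \right)} = -4 + \frac{-1 + q}{2} = -4 + \left(- \frac{1}{2} + \frac{q}{2}\right) = - \frac{9}{2} + \frac{q}{2}$)
$u{\left(g \right)} = -2376$ ($u{\left(g \right)} = \left(31 + 17\right) \left(-48 + \left(- \frac{9}{2} + \frac{1}{2} \cdot 6\right)\right) = 48 \left(-48 + \left(- \frac{9}{2} + 3\right)\right) = 48 \left(-48 - \frac{3}{2}\right) = 48 \left(- \frac{99}{2}\right) = -2376$)
$\left(u{\left(\left(-2\right)^{2} \right)} + \left(-90\right)^{2}\right) \left(24574 + \left(7810 + 15533\right)\right) = \left(-2376 + \left(-90\right)^{2}\right) \left(24574 + \left(7810 + 15533\right)\right) = \left(-2376 + 8100\right) \left(24574 + 23343\right) = 5724 \cdot 47917 = 274276908$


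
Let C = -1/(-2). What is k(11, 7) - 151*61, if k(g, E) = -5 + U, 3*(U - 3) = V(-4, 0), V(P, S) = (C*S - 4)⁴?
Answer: -27383/3 ≈ -9127.7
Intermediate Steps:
C = ½ (C = -1*(-½) = ½ ≈ 0.50000)
V(P, S) = (-4 + S/2)⁴ (V(P, S) = (S/2 - 4)⁴ = (-4 + S/2)⁴)
U = 265/3 (U = 3 + ((-8 + 0)⁴/16)/3 = 3 + ((1/16)*(-8)⁴)/3 = 3 + ((1/16)*4096)/3 = 3 + (⅓)*256 = 3 + 256/3 = 265/3 ≈ 88.333)
k(g, E) = 250/3 (k(g, E) = -5 + 265/3 = 250/3)
k(11, 7) - 151*61 = 250/3 - 151*61 = 250/3 - 9211 = -27383/3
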